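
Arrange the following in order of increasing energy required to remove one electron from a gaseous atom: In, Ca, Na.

Na < In < Ca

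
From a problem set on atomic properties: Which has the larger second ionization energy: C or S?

After 1 electron has been removed, what remains? C⁺ still has 3 valence electrons; S⁺ still has 5 valence electrons.
All are still removing valence electrons, so compare the +1 ions as you would atoms: IE_2 generally rises across a period (higher Z_eff) and falls down a group (larger shell), subject to the usual subshell exceptions.
Valence configurations: C⁺ [He]2s²2p¹, S⁺ [Ne]3s²3p³.
Approximate IE_2 values (kJ/mol): C 2353, S 2252.
Overall IE_2 order: S < C.

C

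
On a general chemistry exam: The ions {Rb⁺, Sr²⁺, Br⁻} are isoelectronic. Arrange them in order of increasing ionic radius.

Sr²⁺ < Rb⁺ < Br⁻

All of these have 36 electrons, so size is governed by nuclear charge alone: the more protons, the stronger the pull on the same electron cloud, and the smaller the ion.
Nuclear charges: Sr²⁺ (Z=38), Rb⁺ (Z=37), Br⁻ (Z=35).
Smallest to largest: Sr²⁺ < Rb⁺ < Br⁻.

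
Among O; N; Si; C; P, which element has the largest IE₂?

O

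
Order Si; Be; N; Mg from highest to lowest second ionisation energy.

N > Be > Si > Mg

IE_2 is the cost of taking one more electron from the +1 cation: Si⁺ still has 3 valence electrons; Be⁺ still has 1 valence electron; N⁺ still has 4 valence electrons; Mg⁺ still has 1 valence electron.
All are still removing valence electrons, so compare the +1 ions as you would atoms: IE_2 generally rises across a period (higher Z_eff) and falls down a group (larger shell), subject to the usual subshell exceptions.
Valence configurations: Si⁺ [Ne]3s²3p¹, Be⁺ [He]2s¹, N⁺ [He]2s²2p², Mg⁺ [Ne]3s¹.
Tabulated IE_2 (kJ/mol): Si 1577, Be 1757, N 2856, Mg 1451.
Overall IE_2 order: Mg < Si < Be < N.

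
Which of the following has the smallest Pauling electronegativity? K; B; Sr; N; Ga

K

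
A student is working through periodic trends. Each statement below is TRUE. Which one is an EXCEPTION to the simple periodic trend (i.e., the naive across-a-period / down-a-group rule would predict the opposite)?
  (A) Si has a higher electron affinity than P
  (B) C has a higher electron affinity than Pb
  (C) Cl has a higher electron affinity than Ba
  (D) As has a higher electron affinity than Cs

(A)

The general trend: electron affinity increases across a period and decreases down a group.
(A) Si (period 3, group 14) vs P (period 3, group 15): the stated order contradicts the simple trend.
(B) C (period 2, group 14) vs Pb (period 6, group 14): the stated order agrees with the simple trend.
(C) Cl (period 3, group 17) vs Ba (period 6, group 2): the stated order agrees with the simple trend.
(D) As (period 4, group 15) vs Cs (period 6, group 1): the stated order agrees with the simple trend.
The exception is (A): adding an electron to P's half-filled 3p³ is unfavourable, so Si (3p²) has the more exothermic EA.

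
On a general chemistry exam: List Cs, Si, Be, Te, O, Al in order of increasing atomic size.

Atomic radius shrinks across a period as nuclear charge pulls the same shell inward, and grows down a group as new shells are added.
Here both period and group differ, so the two effects have to be weighed against each other.
Be > O: both are in period 2; the period trend gives Be the larger value.
Si > Be: period and group pull opposite ways; the down-group shift dominates (116 vs 102 pm).
Al > Si: both are in period 3; the period trend gives Al the larger value.
Te > Al: period and group pull opposite ways; the down-group shift dominates (136 vs 126 pm).
Cs > Te: relative to Te, both the across-period and down-group shifts push Cs's atomic radius up.
Approximate values (pm): Be 102, O 63, Al 126, Si 116, Te 136, Cs 232.
So from smallest to largest: O < Be < Si < Al < Te < Cs.

O, Be, Si, Al, Te, Cs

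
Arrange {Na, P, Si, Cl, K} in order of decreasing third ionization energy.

Na > K > Cl > Si > P

After 2 electrons have been removed, what remains? Na²⁺ is already 1 electron into the core; P²⁺ still has 3 valence electrons; Si²⁺ still has 2 valence electrons; Cl²⁺ still has 5 valence electrons; K²⁺ is already 1 electron into the core.
Pulling an electron out of a noble-gas core costs far more than removing a remaining valence electron, so K and Na sit at the high end of IE_3.
Valence configurations: P²⁺ [Ne]3s²3p¹, Si²⁺ [Ne]3s², Cl²⁺ [Ne]3s²3p³.
P²⁺ loses a lone 3p electron whereas Si²⁺ must break into a filled 3s² pair, so IE_3(Si) > IE_3(P) even though P has the higher nuclear charge.
Tabulated IE_3 (kJ/mol): Na 6910, P 2914, Si 3232, Cl 3822, K 4420.
Putting it together, IE_3: P < Si < Cl < K < Na.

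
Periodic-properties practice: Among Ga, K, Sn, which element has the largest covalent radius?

K is in period 4, group 1; Ga is in period 4, group 13; Sn is in period 5, group 14.
Atomic radius shrinks across a period as nuclear charge pulls the same shell inward, and grows down a group as new shells are added.
Neither a single period nor a single group — weigh both effects.
Sn > Ga: period and group pull opposite ways; the down-group shift dominates (140 vs 124 pm).
K > Sn: period and group pull opposite ways; the across-period shift dominates (196 vs 140 pm).
Tabulated atomic radius (pm): K 196, Ga 124, Sn 140.
The largest covalent radius among these belongs to K.

K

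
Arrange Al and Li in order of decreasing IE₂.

Li, Al

IE_2 is the cost of taking one more electron from the +1 cation: Al⁺ still has 2 valence electrons; Li⁺ is the bare [He] core.
Core electrons are held far more tightly than valence electrons, so Li tops the IE_2 order.
The numbers (kJ/mol): Al 1817, Li 7298.
Overall IE_2 order: Al < Li.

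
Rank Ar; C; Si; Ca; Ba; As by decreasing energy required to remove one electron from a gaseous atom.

Ar > C > As > Si > Ca > Ba

C is in period 2, group 14; Si is in period 3, group 14; Ar is in period 3, group 18; Ca is in period 4, group 2; As is in period 4, group 15; Ba is in period 6, group 2.
IE₁ increases left→right with effective nuclear charge and decreases top→bottom as the valence shell moves farther out.
Here both period and group differ, so the two effects have to be weighed against each other.
Ca > Ba: they share group 2; the group trend gives Ca the larger value.
Si > Ca: both effects reinforce here, so Si is clearly the higher of the two.
As > Si: period and group pull opposite ways; the across-period shift dominates (947 vs 786 kJ/mol).
C > As: period and group pull opposite ways; the down-group shift dominates (1086 vs 947 kJ/mol).
Ar > C: period and group pull opposite ways; the across-period shift dominates (1521 vs 1086 kJ/mol).
Approximate values (kJ/mol): C 1086, Si 786, Ar 1521, Ca 590, As 947, Ba 503.
So from highest to lowest: Ar > C > As > Si > Ca > Ba.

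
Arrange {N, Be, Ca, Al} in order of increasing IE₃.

Consider each +2 ion: N²⁺ still has 3 valence electrons; Be²⁺ is the bare [He] core; Ca²⁺ is the bare [Ar] core; Al²⁺ still has 1 valence electron.
Core electrons are held far more tightly than valence electrons, so Ca and Be top the IE_3 order.
Valence configurations: N²⁺ [He]2s²2p¹, Al²⁺ [Ne]3s¹.
The numbers (kJ/mol): N 4578, Be 14849, Ca 4912, Al 2745.
So the third ionization energies run Al < N < Ca < Be.

Al, N, Ca, Be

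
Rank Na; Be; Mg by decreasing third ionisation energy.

Consider each +2 ion: Na²⁺ is already 1 electron into the core; Be²⁺ is the bare [He] core; Mg²⁺ is the bare [Ne] core.
All of these are removing an electron from a noble-gas core or deeper; the smaller core (lower principal quantum number) is held far more tightly, and within a period the higher nuclear charge binds the same core more tightly.
The numbers (kJ/mol): Na 6910, Be 14849, Mg 7733.
Hence IE_3: Na < Mg < Be.

Be > Mg > Na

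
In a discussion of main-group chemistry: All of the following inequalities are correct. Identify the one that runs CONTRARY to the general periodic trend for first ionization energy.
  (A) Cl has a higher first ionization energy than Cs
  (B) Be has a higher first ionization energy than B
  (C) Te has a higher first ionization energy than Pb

(B)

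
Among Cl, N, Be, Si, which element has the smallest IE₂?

Si

Consider each +1 ion: Cl⁺ still has 6 valence electrons; N⁺ still has 4 valence electrons; Be⁺ still has 1 valence electron; Si⁺ still has 3 valence electrons.
All are still removing valence electrons, so compare the +1 ions as you would atoms: IE_2 generally rises across a period (higher Z_eff) and falls down a group (larger shell), subject to the usual subshell exceptions.
Valence configurations: Cl⁺ [Ne]3s²3p⁴, N⁺ [He]2s²2p², Be⁺ [He]2s¹, Si⁺ [Ne]3s²3p¹.
Approximate IE_2 values (kJ/mol): Cl 2298, N 2856, Be 1757, Si 1577.
Overall IE_2 order: Si < Be < Cl < N.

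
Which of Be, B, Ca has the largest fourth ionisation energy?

B

IE_4 is the cost of taking one more electron from the +3 cation: Be³⁺ is already 1 electron into the core; B³⁺ is the bare [He] core; Ca³⁺ is already 1 electron into the core.
All of these are removing an electron from a noble-gas core or deeper; the smaller core (lower principal quantum number) is held far more tightly, and within a period the higher nuclear charge binds the same core more tightly.
Tabulated IE_4 (kJ/mol): Be 21007, B 25026, Ca 6491.
Hence IE_4: Ca < Be < B.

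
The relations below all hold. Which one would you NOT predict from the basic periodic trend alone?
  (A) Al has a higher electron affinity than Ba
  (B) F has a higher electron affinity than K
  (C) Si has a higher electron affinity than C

The general trend: electron affinity increases across a period and decreases down a group.
(A) Al (period 3, group 13) vs Ba (period 6, group 2): the stated order agrees with the simple trend.
(B) F (period 2, group 17) vs K (period 4, group 1): the stated order agrees with the simple trend.
(C) Si (period 3, group 14) vs C (period 2, group 14): the stated order contradicts the simple trend.
The exception is (C): Si's larger, more diffuse 3p orbitals accept an added electron slightly more readily than C's compact 2p.

(C)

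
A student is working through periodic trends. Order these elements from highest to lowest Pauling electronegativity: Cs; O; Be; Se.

O > Se > Be > Cs

EN rises left→right (higher Z_eff, smaller atoms) and falls top→bottom (larger, more shielded atoms).
Here both period and group differ, so the two effects have to be weighed against each other.
Be > Cs: relative to Cs, both the across-period and down-group shifts push Be's electronegativity up.
Se > Be: the two effects oppose for this pair; the across-period effect wins (2.55 vs 1.57).
O > Se: O sits above Se in group 16, so the down-group effect alone puts O higher.
Tabulated electronegativity (Pauling): Be 1.57, O 3.44, Se 2.55, Cs 0.79.
So from highest to lowest: O > Se > Be > Cs.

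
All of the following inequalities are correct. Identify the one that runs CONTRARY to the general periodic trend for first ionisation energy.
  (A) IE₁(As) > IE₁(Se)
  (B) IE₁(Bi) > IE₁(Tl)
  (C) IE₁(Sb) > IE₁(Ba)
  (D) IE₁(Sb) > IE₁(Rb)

(A)

The general trend: first ionisation energy increases across a period and decreases down a group.
(A) As (period 4, group 15) vs Se (period 4, group 16): the stated order contradicts the simple trend.
(B) Bi (period 6, group 15) vs Tl (period 6, group 13): the stated order agrees with the simple trend.
(C) Sb (period 5, group 15) vs Ba (period 6, group 2): the stated order agrees with the simple trend.
(D) Sb (period 5, group 15) vs Rb (period 5, group 1): the stated order agrees with the simple trend.
The exception is (A): Se (4p⁴) ionizes more easily than half-filled As (4p³).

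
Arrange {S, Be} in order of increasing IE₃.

S < Be

After 2 electrons have been removed, what remains? S²⁺ still has 4 valence electrons; Be²⁺ is the bare [He] core.
Core electrons are held far more tightly than valence electrons, so Be tops the IE_3 order.
Tabulated IE_3 (kJ/mol): S 3357, Be 14849.
So the third ionization energies run S < Be.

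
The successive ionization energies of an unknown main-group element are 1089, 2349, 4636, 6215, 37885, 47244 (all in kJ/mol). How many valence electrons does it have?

4

Look for the largest jump between consecutive ionization energies: IE5/IE4 ≈ 6.1, far larger than any earlier ratio.
That jump marks the point where a core electron is being removed. So the atom has 4 valence electrons.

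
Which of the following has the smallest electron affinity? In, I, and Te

Adding an electron releases more energy for atoms nearer the top right (short of the noble gases).
All lie in period 5, so electron affinity increases left to right.
The smallest electron affinity among these belongs to In.

In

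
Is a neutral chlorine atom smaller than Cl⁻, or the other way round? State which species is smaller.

Forming Cl⁻ adds 1 electron to Cl. More electron–electron repulsion in the same shell, with unchanged nuclear charge, lets the cloud expand.
An anion is larger than its parent atom: Cl⁻ > Cl.

Cl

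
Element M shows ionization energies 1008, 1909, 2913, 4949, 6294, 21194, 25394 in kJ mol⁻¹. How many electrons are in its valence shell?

Look for the largest jump between consecutive ionization energies: IE6/IE5 ≈ 3.4, far larger than any earlier ratio.
That jump marks the point where a core electron is being removed. So the atom has 5 valence electrons.

5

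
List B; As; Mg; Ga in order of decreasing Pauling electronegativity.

Smaller atoms with higher effective nuclear charge are more electronegative.
Here both period and group differ, so the two effects have to be weighed against each other.
Ga > Mg: period and group pull opposite ways; the across-period shift dominates (1.81 vs 1.31).
B > Ga: they share group 13; the group trend gives B the larger value.
As > B: the two effects oppose for this pair; the across-period effect wins (2.18 vs 2.04).
Tabulated electronegativity (Pauling): B 2.04, Mg 1.31, Ga 1.81, As 2.18.
So from highest to lowest: As > B > Ga > Mg.

As > B > Ga > Mg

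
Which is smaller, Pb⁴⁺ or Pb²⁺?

Pb⁴⁺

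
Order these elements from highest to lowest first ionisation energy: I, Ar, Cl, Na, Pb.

Na is in period 3, group 1; Cl is in period 3, group 17; Ar is in period 3, group 18; I is in period 5, group 17; Pb is in period 6, group 14.
Across a period the outer electron is held more tightly (higher IE₁); down a group it sits in a higher shell, more shielded, and comes off more easily.
Here both period and group differ, so the two effects have to be weighed against each other.
Pb > Na: the two effects oppose for this pair; the across-period effect wins (716 vs 496 kJ/mol).
I > Pb: relative to Pb, both the across-period and down-group shifts push I's first ionization energy up.
Cl > I: they share group 17; the group trend gives Cl the larger value.
Ar > Cl: both are in period 3; the period trend gives Ar the larger value.
Approximate values (kJ/mol): Na 496, Cl 1251, Ar 1521, I 1008, Pb 716.
So from highest to lowest: Ar > Cl > I > Pb > Na.

Ar > Cl > I > Pb > Na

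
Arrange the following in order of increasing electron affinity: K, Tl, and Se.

K is in period 4, group 1; Se is in period 4, group 16; Tl is in period 6, group 13.
Electron affinity generally becomes more exothermic across a period toward the halogens and less exothermic down a group.
Neither a single period nor a single group — weigh both effects.
K > Tl: the two effects oppose for this pair; the down-group effect wins (48 vs 19 kJ/mol).
Se > K: both are in period 4; the period trend gives Se the larger value.
Tabulated electron affinity (kJ/mol): K 48, Se 195, Tl 19.
So from lowest to highest: Tl < K < Se.

Tl, K, Se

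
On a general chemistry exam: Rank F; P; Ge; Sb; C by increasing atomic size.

F, C, P, Ge, Sb

Atomic radius shrinks across a period as nuclear charge pulls the same shell inward, and grows down a group as new shells are added.
These span different periods and groups, so the two trends combine.
C > F: C lies to the left of F in period 2, so the across-period effect alone puts C larger.
P > C: period and group pull opposite ways; the down-group shift dominates (111 vs 75 pm).
Ge > P: relative to P, both the across-period and down-group shifts push Ge's atomic radius up.
Sb > Ge: the two effects oppose for this pair; the down-group effect wins (140 vs 121 pm).
For reference (pm): C 75, F 64, P 111, Ge 121, Sb 140.
So from smallest to largest: F < C < P < Ge < Sb.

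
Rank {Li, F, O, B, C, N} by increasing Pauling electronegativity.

Li < B < C < N < O < F

Smaller atoms with higher effective nuclear charge are more electronegative.
All lie in period 2, so electronegativity increases left to right.
So from lowest to highest: Li < B < C < N < O < F.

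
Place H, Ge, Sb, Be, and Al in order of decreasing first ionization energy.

H, Be, Sb, Ge, Al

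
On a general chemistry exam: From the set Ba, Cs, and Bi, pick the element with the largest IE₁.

Bi

Cs is in period 6, group 1; Ba is in period 6, group 2; Bi is in period 6, group 15.
First ionization energy rises across a period (greater Z_eff holds electrons more tightly) and falls down a group (valence electrons are farther from the nucleus).
All lie in period 6, so first ionization energy increases left to right.
The largest IE₁ among these belongs to Bi.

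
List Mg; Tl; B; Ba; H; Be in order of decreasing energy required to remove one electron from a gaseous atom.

H > Be > B > Mg > Tl > Ba

Across a period the outer electron is held more tightly (higher IE₁); down a group it sits in a higher shell, more shielded, and comes off more easily.
Here both period and group differ, so the two effects have to be weighed against each other.
Tl > Ba: both are in period 6; the period trend gives Tl the larger value.
Mg > Tl: the two effects oppose for this pair; the down-group effect wins (738 vs 589 kJ/mol).
B > Mg: relative to Mg, both the across-period and down-group shifts push B's first ionization energy up.
Be > B: this pair runs against the simple trend — see the exception note.
H > Be: the two effects oppose for this pair; the down-group effect wins (1312 vs 900 kJ/mol).
Note the exception: Be has a higher first ionization energy than B, contrary to the simple trend — removing B's lone 2p electron is easier than breaking Be's filled 2s².
Tabulated first ionization energy (kJ/mol): H 1312, Be 900, B 801, Mg 738, Ba 503, Tl 589.
So from highest to lowest: H > Be > B > Mg > Tl > Ba.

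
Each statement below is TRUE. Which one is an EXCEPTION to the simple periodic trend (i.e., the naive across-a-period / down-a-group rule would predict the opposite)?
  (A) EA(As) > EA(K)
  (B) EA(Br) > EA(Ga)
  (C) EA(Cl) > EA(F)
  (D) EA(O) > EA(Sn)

(C)

The general trend: electron affinity increases across a period and decreases down a group.
(A) As (period 4, group 15) vs K (period 4, group 1): the stated order agrees with the simple trend.
(B) Br (period 4, group 17) vs Ga (period 4, group 13): the stated order agrees with the simple trend.
(C) Cl (period 3, group 17) vs F (period 2, group 17): the stated order contradicts the simple trend.
(D) O (period 2, group 16) vs Sn (period 5, group 14): the stated order agrees with the simple trend.
The exception is (C): F's small 2p subshell makes the incoming electron feel strong e⁻–e⁻ repulsion, so Cl actually releases more energy on gaining an electron.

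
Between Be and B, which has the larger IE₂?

B

After 1 electron has been removed, what remains? Be⁺ still has 1 valence electron; B⁺ still has 2 valence electrons.
All are still removing valence electrons, so compare the +1 ions as you would atoms: IE_2 generally rises across a period (higher Z_eff) and falls down a group (larger shell), subject to the usual subshell exceptions.
Valence configurations: Be⁺ [He]2s¹, B⁺ [He]2s².
Approximate IE_2 values (kJ/mol): Be 1757, B 2427.
Putting it together, IE_2: Be < B.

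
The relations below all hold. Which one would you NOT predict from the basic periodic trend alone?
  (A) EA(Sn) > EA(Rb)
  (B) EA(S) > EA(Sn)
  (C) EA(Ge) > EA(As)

(C)

The general trend: electron affinity increases across a period and decreases down a group.
(A) Sn (period 5, group 14) vs Rb (period 5, group 1): the stated order agrees with the simple trend.
(B) S (period 3, group 16) vs Sn (period 5, group 14): the stated order agrees with the simple trend.
(C) Ge (period 4, group 14) vs As (period 4, group 15): the stated order contradicts the simple trend.
The exception is (C): adding an electron to As's half-filled 4p³ is unfavourable, so Ge (4p²) has the more exothermic EA.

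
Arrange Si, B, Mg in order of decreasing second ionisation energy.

After 1 electron has been removed, what remains? Si⁺ still has 3 valence electrons; B⁺ still has 2 valence electrons; Mg⁺ still has 1 valence electron.
All are still removing valence electrons, so compare the +1 ions as you would atoms: IE_2 generally rises across a period (higher Z_eff) and falls down a group (larger shell), subject to the usual subshell exceptions.
Valence configurations: Si⁺ [Ne]3s²3p¹, B⁺ [He]2s², Mg⁺ [Ne]3s¹.
The numbers (kJ/mol): Si 1577, B 2427, Mg 1451.
Putting it together, IE_2: Mg < Si < B.

B > Si > Mg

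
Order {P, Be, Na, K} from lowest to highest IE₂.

Be < P < K < Na

Consider each +1 ion: P⁺ still has 4 valence electrons; Be⁺ still has 1 valence electron; Na⁺ is the bare [Ne] core; K⁺ is the bare [Ar] core.
Breaking into a closed-shell core is much more expensive than removing a leftover valence electron — K and Na have the largest IE_2 here.
Valence configurations: P⁺ [Ne]3s²3p², Be⁺ [He]2s¹.
The numbers (kJ/mol): P 1907, Be 1757, Na 4562, K 3052.
Putting it together, IE_2: Be < P < K < Na.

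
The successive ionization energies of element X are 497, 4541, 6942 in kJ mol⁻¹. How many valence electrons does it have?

1

Look for the largest jump between consecutive ionization energies: IE2/IE1 ≈ 9.1, far larger than any earlier ratio.
That jump marks the point where a core electron is being removed. So the atom has 1 valence electron.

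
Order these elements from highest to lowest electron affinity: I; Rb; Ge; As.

Ge is in period 4, group 14; As is in period 4, group 15; Rb is in period 5, group 1; I is in period 5, group 17.
EA tends to increase across a period and decrease down a group, though the pattern is less regular than for IE or radius.
These span different periods and groups, so the two trends combine.
As > Rb: relative to Rb, both the across-period and down-group shifts push As's electron affinity up.
Ge > As: this pair runs against the simple trend — see the exception note.
I > Ge: the two effects oppose for this pair; the across-period effect wins (295 vs 119 kJ/mol).
Note the exception: Ge has a higher electron affinity than As, contrary to the simple trend — adding an electron to As's half-filled 4p³ is unfavourable, so Ge (4p²) has the more exothermic EA.
For reference (kJ/mol): Ge 119, As 78, Rb 47, I 295.
So from highest to lowest: I > Ge > As > Rb.

I > Ge > As > Rb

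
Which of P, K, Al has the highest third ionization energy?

IE_3 is the cost of taking one more electron from the +2 cation: P²⁺ still has 3 valence electrons; K²⁺ is already 1 electron into the core; Al²⁺ still has 1 valence electron.
Core electrons are held far more tightly than valence electrons, so K tops the IE_3 order.
Valence configurations: P²⁺ [Ne]3s²3p¹, Al²⁺ [Ne]3s¹.
Approximate IE_3 values (kJ/mol): P 2914, K 4420, Al 2745.
Overall IE_3 order: Al < P < K.

K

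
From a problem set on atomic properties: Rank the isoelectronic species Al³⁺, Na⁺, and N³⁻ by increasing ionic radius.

All of these have 10 electrons, so size is governed by nuclear charge alone: the more protons, the stronger the pull on the same electron cloud, and the smaller the ion.
Nuclear charges: Al³⁺ (Z=13), Na⁺ (Z=11), N³⁻ (Z=7).
Smallest to largest: Al³⁺ < Na⁺ < N³⁻.

Al³⁺ < Na⁺ < N³⁻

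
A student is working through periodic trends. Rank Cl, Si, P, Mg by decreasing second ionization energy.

Cl > P > Si > Mg

After 1 electron has been removed, what remains? Cl⁺ still has 6 valence electrons; Si⁺ still has 3 valence electrons; P⁺ still has 4 valence electrons; Mg⁺ still has 1 valence electron.
All are still removing valence electrons, so compare the +1 ions as you would atoms: IE_2 generally rises across a period (higher Z_eff) and falls down a group (larger shell), subject to the usual subshell exceptions.
Valence configurations: Cl⁺ [Ne]3s²3p⁴, Si⁺ [Ne]3s²3p¹, P⁺ [Ne]3s²3p², Mg⁺ [Ne]3s¹.
The numbers (kJ/mol): Cl 2298, Si 1577, P 1907, Mg 1451.
So the second ionization energies run Mg < Si < P < Cl.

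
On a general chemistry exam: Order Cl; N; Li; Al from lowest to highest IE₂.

The second ionization energy removes an electron from the +1 ion. For each element: Cl⁺ still has 6 valence electrons; N⁺ still has 4 valence electrons; Li⁺ is the bare [He] core; Al⁺ still has 2 valence electrons.
Core electrons are held far more tightly than valence electrons, so Li tops the IE_2 order.
Valence configurations: Cl⁺ [Ne]3s²3p⁴, N⁺ [He]2s²2p², Al⁺ [Ne]3s².
Approximate IE_2 values (kJ/mol): Cl 2298, N 2856, Li 7298, Al 1817.
So the second ionization energies run Al < Cl < N < Li.

Al < Cl < N < Li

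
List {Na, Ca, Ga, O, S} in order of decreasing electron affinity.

O is in period 2, group 16; Na is in period 3, group 1; S is in period 3, group 16; Ca is in period 4, group 2; Ga is in period 4, group 13.
Electron affinity generally becomes more exothermic across a period toward the halogens and less exothermic down a group.
These span different periods and groups, so the two trends combine.
Ga > Ca: Ga lies to the right of Ca in period 4, so the across-period effect alone puts Ga higher.
Na > Ga: the two effects oppose for this pair; the down-group effect wins (53 vs 29 kJ/mol).
O > Na: relative to Na, both the across-period and down-group shifts push O's electron affinity up.
S > O: this pair runs against the simple trend — see the exception note.
Note the exception: S has a higher electron affinity than O, contrary to the simple trend — the compact 2p subshell of O repels the added electron more than S's larger 3p does.
Approximate values (kJ/mol): O 141, Na 53, S 200, Ca 2, Ga 29.
So from highest to lowest: S > O > Na > Ga > Ca.

S > O > Na > Ga > Ca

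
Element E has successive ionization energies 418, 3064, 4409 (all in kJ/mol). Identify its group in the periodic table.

Group 1

Look for the largest jump between consecutive ionization energies: IE2/IE1 ≈ 7.3, far larger than any earlier ratio.
That jump marks the point where a core electron is being removed. So the atom has 1 valence electron.
A main-group element with 1 valence electron is in group 1.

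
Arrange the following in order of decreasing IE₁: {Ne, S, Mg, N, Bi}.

N is in period 2, group 15; Ne is in period 2, group 18; Mg is in period 3, group 2; S is in period 3, group 16; Bi is in period 6, group 15.
First ionization energy rises across a period (greater Z_eff holds electrons more tightly) and falls down a group (valence electrons are farther from the nucleus).
Neither a single period nor a single group — weigh both effects.
Mg > Bi: period and group pull opposite ways; the down-group shift dominates (738 vs 703 kJ/mol).
S > Mg: both are in period 3; the period trend gives S the larger value.
N > S: period and group pull opposite ways; the down-group shift dominates (1402 vs 1000 kJ/mol).
Ne > N: Ne lies to the right of N in period 2, so the across-period effect alone puts Ne higher.
For reference (kJ/mol): N 1402, Ne 2081, Mg 738, S 1000, Bi 703.
So from highest to lowest: Ne > N > S > Mg > Bi.

Ne > N > S > Mg > Bi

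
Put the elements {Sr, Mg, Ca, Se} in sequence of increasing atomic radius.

Se < Mg < Ca < Sr

Across a period the added protons contract the valence shell; down a group each new principal shell makes the atom larger.
Neither a single period nor a single group — weigh both effects.
Mg > Se: the two effects oppose for this pair; the across-period effect wins (139 vs 116 pm).
Ca > Mg: they share group 2; the group trend gives Ca the larger value.
Sr > Ca: they share group 2; the group trend gives Sr the larger value.
Tabulated atomic radius (pm): Mg 139, Ca 171, Se 116, Sr 185.
So from smallest to largest: Se < Mg < Ca < Sr.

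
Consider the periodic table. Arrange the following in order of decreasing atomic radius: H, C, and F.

C > F > H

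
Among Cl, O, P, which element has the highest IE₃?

O

After 2 electrons have been removed, what remains? Cl²⁺ still has 5 valence electrons; O²⁺ still has 4 valence electrons; P²⁺ still has 3 valence electrons.
All are still removing valence electrons, so compare the +2 ions as you would atoms: IE_3 generally rises across a period (higher Z_eff) and falls down a group (larger shell), subject to the usual subshell exceptions.
Valence configurations: Cl²⁺ [Ne]3s²3p³, O²⁺ [He]2s²2p², P²⁺ [Ne]3s²3p¹.
Tabulated IE_3 (kJ/mol): Cl 3822, O 5300, P 2914.
So the third ionization energies run P < Cl < O.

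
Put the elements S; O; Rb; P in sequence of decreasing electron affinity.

S, O, P, Rb

O is in period 2, group 16; P is in period 3, group 15; S is in period 3, group 16; Rb is in period 5, group 1.
Adding an electron releases more energy for atoms nearer the top right (short of the noble gases).
Neither a single period nor a single group — weigh both effects.
P > Rb: relative to Rb, both the across-period and down-group shifts push P's electron affinity up.
O > P: both effects reinforce here, so O is clearly the higher of the two.
S > O: this pair runs against the simple trend — see the exception note.
Note the exception: S has a higher electron affinity than O, contrary to the simple trend — the compact 2p subshell of O repels the added electron more than S's larger 3p does.
For reference (kJ/mol): O 141, P 72, S 200, Rb 47.
So from highest to lowest: S > O > P > Rb.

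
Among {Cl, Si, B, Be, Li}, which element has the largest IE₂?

Consider each +1 ion: Cl⁺ still has 6 valence electrons; Si⁺ still has 3 valence electrons; B⁺ still has 2 valence electrons; Be⁺ still has 1 valence electron; Li⁺ is the bare [He] core.
Breaking into a closed-shell core is much more expensive than removing a leftover valence electron — Li has the largest IE_2 here.
Valence configurations: Cl⁺ [Ne]3s²3p⁴, Si⁺ [Ne]3s²3p¹, B⁺ [He]2s², Be⁺ [He]2s¹.
The numbers (kJ/mol): Cl 2298, Si 1577, B 2427, Be 1757, Li 7298.
So the second ionization energies run Si < Be < Cl < B < Li.

Li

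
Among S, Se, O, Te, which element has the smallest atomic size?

O

O is in period 2, group 16; S is in period 3, group 16; Se is in period 4, group 16; Te is in period 5, group 16.
Across a period the added protons contract the valence shell; down a group each new principal shell makes the atom larger.
All are in group 16, so atomic radius increases down the group.
The smallest atomic size among these belongs to O.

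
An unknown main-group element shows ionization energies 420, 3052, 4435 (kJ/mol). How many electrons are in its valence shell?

Look for the largest jump between consecutive ionization energies: IE2/IE1 ≈ 7.3, far larger than any earlier ratio.
That jump marks the point where a core electron is being removed. So the atom has 1 valence electron.

1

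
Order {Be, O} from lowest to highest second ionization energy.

Be, O

Consider each +1 ion: Be⁺ still has 1 valence electron; O⁺ still has 5 valence electrons.
All are still removing valence electrons, so compare the +1 ions as you would atoms: IE_2 generally rises across a period (higher Z_eff) and falls down a group (larger shell), subject to the usual subshell exceptions.
Valence configurations: Be⁺ [He]2s¹, O⁺ [He]2s²2p³.
Tabulated IE_2 (kJ/mol): Be 1757, O 3388.
So the second ionization energies run Be < O.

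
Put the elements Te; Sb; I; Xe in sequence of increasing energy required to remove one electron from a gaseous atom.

Sb is in period 5, group 15; Te is in period 5, group 16; I is in period 5, group 17; Xe is in period 5, group 18.
First ionization energy rises across a period (greater Z_eff holds electrons more tightly) and falls down a group (valence electrons are farther from the nucleus).
All lie in period 5, so first ionization energy increases left to right.
So from lowest to highest: Sb < Te < I < Xe.

Sb < Te < I < Xe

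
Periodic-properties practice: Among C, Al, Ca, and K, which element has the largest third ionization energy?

Ca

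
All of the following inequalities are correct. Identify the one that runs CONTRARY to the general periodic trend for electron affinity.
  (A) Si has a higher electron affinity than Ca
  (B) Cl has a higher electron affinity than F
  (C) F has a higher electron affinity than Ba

The general trend: electron affinity increases across a period and decreases down a group.
(A) Si (period 3, group 14) vs Ca (period 4, group 2): the stated order agrees with the simple trend.
(B) Cl (period 3, group 17) vs F (period 2, group 17): the stated order contradicts the simple trend.
(C) F (period 2, group 17) vs Ba (period 6, group 2): the stated order agrees with the simple trend.
The exception is (B): F's small 2p subshell makes the incoming electron feel strong e⁻–e⁻ repulsion, so Cl actually releases more energy on gaining an electron.

(B)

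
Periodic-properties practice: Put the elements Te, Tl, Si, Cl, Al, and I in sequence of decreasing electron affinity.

Cl > I > Te > Si > Al > Tl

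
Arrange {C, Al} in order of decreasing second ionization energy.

Consider each +1 ion: C⁺ still has 3 valence electrons; Al⁺ still has 2 valence electrons.
All are still removing valence electrons, so compare the +1 ions as you would atoms: IE_2 generally rises across a period (higher Z_eff) and falls down a group (larger shell), subject to the usual subshell exceptions.
Valence configurations: C⁺ [He]2s²2p¹, Al⁺ [Ne]3s².
Tabulated IE_2 (kJ/mol): C 2353, Al 1817.
Overall IE_2 order: Al < C.

C > Al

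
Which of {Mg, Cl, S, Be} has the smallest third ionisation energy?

S

After 2 electrons have been removed, what remains? Mg²⁺ is the bare [Ne] core; Cl²⁺ still has 5 valence electrons; S²⁺ still has 4 valence electrons; Be²⁺ is the bare [He] core.
Core electrons are held far more tightly than valence electrons, so Mg and Be top the IE_3 order.
Valence configurations: Cl²⁺ [Ne]3s²3p³, S²⁺ [Ne]3s²3p².
The numbers (kJ/mol): Mg 7733, Cl 3822, S 3357, Be 14849.
Overall IE_3 order: S < Cl < Mg < Be.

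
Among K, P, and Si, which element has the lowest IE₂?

IE_2 is the cost of taking one more electron from the +1 cation: K⁺ is the bare [Ar] core; P⁺ still has 4 valence electrons; Si⁺ still has 3 valence electrons.
Breaking into a closed-shell core is much more expensive than removing a leftover valence electron — K has the largest IE_2 here.
Valence configurations: P⁺ [Ne]3s²3p², Si⁺ [Ne]3s²3p¹.
The numbers (kJ/mol): K 3052, P 1907, Si 1577.
Hence IE_2: Si < P < K.

Si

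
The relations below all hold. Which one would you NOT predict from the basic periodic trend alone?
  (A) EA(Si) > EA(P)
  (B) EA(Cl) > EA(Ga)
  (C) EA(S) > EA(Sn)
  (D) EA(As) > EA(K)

(A)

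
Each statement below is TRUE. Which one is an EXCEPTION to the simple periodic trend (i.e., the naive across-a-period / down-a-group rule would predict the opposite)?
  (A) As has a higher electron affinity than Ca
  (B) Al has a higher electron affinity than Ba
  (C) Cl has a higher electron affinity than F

The general trend: electron affinity increases across a period and decreases down a group.
(A) As (period 4, group 15) vs Ca (period 4, group 2): the stated order agrees with the simple trend.
(B) Al (period 3, group 13) vs Ba (period 6, group 2): the stated order agrees with the simple trend.
(C) Cl (period 3, group 17) vs F (period 2, group 17): the stated order contradicts the simple trend.
The exception is (C): F's small 2p subshell makes the incoming electron feel strong e⁻–e⁻ repulsion, so Cl actually releases more energy on gaining an electron.

(C)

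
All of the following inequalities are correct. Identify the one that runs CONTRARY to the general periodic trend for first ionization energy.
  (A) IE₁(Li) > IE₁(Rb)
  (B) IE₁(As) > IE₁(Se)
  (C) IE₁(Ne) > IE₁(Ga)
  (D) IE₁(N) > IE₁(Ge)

(B)

The general trend: first ionization energy increases across a period and decreases down a group.
(A) Li (period 2, group 1) vs Rb (period 5, group 1): the stated order agrees with the simple trend.
(B) As (period 4, group 15) vs Se (period 4, group 16): the stated order contradicts the simple trend.
(C) Ne (period 2, group 18) vs Ga (period 4, group 13): the stated order agrees with the simple trend.
(D) N (period 2, group 15) vs Ge (period 4, group 14): the stated order agrees with the simple trend.
The exception is (B): Se (4p⁴) ionizes more easily than half-filled As (4p³).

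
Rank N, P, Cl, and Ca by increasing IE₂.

Ca < P < Cl < N

IE_2 is the cost of taking one more electron from the +1 cation: N⁺ still has 4 valence electrons; P⁺ still has 4 valence electrons; Cl⁺ still has 6 valence electrons; Ca⁺ still has 1 valence electron.
All are still removing valence electrons, so compare the +1 ions as you would atoms: IE_2 generally rises across a period (higher Z_eff) and falls down a group (larger shell), subject to the usual subshell exceptions.
Valence configurations: N⁺ [He]2s²2p², P⁺ [Ne]3s²3p², Cl⁺ [Ne]3s²3p⁴, Ca⁺ [Ar]4s¹.
The numbers (kJ/mol): N 2856, P 1907, Cl 2298, Ca 1145.
Hence IE_2: Ca < P < Cl < N.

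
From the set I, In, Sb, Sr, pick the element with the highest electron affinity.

EA tends to increase across a period and decrease down a group, though the pattern is less regular than for IE or radius.
All lie in period 5, so electron affinity increases left to right.
The highest electron affinity among these belongs to I.

I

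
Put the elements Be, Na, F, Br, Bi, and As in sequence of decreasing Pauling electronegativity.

Atoms toward the upper right of the periodic table pull bonding electrons most strongly.
Neither a single period nor a single group — weigh both effects.
Be > Na: both effects reinforce here, so Be is clearly the higher of the two.
Bi > Be: the two effects oppose for this pair; the across-period effect wins (2.02 vs 1.57).
As > Bi: they share group 15; the group trend gives As the larger value.
Br > As: both are in period 4; the period trend gives Br the larger value.
F > Br: they share group 17; the group trend gives F the larger value.
For reference (Pauling): Be 1.57, F 3.98, Na 0.93, As 2.18, Br 2.96, Bi 2.02.
So from highest to lowest: F > Br > As > Bi > Be > Na.

F, Br, As, Bi, Be, Na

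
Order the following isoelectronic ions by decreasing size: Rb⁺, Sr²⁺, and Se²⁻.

Se²⁻, Rb⁺, Sr²⁺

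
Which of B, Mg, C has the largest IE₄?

B

After 3 electrons have been removed, what remains? B³⁺ is the bare [He] core; Mg³⁺ is already 1 electron into the core; C³⁺ still has 1 valence electron.
Core electrons are held far more tightly than valence electrons, so Mg and B top the IE_4 order.
Approximate IE_4 values (kJ/mol): B 25026, Mg 10543, C 6223.
Overall IE_4 order: C < Mg < B.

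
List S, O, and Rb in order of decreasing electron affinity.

O is in period 2, group 16; S is in period 3, group 16; Rb is in period 5, group 1.
Atoms with high Z_eff and room in the valence shell (especially the halogens) have the most exothermic electron affinities.
Neither a single period nor a single group — weigh both effects.
O > Rb: relative to Rb, both the across-period and down-group shifts push O's electron affinity up.
S > O: this pair runs against the simple trend — see the exception note.
Note the exception: S has a higher electron affinity than O, contrary to the simple trend — the compact 2p subshell of O repels the added electron more than S's larger 3p does.
Approximate values (kJ/mol): O 141, S 200, Rb 47.
So from highest to lowest: S > O > Rb.

S > O > Rb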